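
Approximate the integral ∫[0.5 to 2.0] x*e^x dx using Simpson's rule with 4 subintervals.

f(x) = x*e^x
a = 0.5, b = 2.0, n = 4
h = (b - a)/n = 0.375000

Simpson's rule: (h/3)[f(x₀) + 4f(x₁) + 2f(x₂) + ... + f(xₙ)]

x_0 = 0.5000, f(x_0) = 0.824361, coefficient = 1
x_1 = 0.8750, f(x_1) = 2.099016, coefficient = 4
x_2 = 1.2500, f(x_2) = 4.362929, coefficient = 2
x_3 = 1.6250, f(x_3) = 8.252431, coefficient = 4
x_4 = 2.0000, f(x_4) = 14.778112, coefficient = 1

I ≈ (0.375000/3) × 65.734117 = 8.216765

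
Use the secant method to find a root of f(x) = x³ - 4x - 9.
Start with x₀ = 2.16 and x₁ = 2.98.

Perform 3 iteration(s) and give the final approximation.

f(x) = x³ - 4x - 9
x₀ = 2.16, x₁ = 2.98

Secant formula: x_{n+1} = x_n - f(x_n)(x_n - x_{n-1})/(f(x_n) - f(x_{n-1}))

Iteration 1:
  f(2.160000) = -7.562304
  f(2.980000) = 5.543592
  x_2 = 2.980000 - 5.543592×(2.980000 - 2.160000)/(5.543592 - (-7.562304))
       = 2.633153
Iteration 2:
  f(2.980000) = 5.543592
  f(2.633153) = -1.275666
  x_3 = 2.633153 - (-1.275666)×(2.633153 - 2.980000)/(-1.275666 - 5.543592)
       = 2.698037
Iteration 3:
  f(2.633153) = -1.275666
  f(2.698037) = -0.152053
  x_4 = 2.698037 - (-0.152053)×(2.698037 - 2.633153)/(-0.152053 - (-1.275666))
       = 2.706817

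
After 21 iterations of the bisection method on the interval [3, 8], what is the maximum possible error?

Bisection error bound: |error| ≤ (b-a)/2^n
|error| ≤ (8 - 3)/2^21 = 5/2^21
|error| ≤ 0.0000023842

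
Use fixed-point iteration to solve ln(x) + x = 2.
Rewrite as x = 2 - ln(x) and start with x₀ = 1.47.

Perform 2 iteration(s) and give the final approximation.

Equation: ln(x) + x = 2
Fixed-point form: x = 2 - ln(x)
x₀ = 1.47

x_1 = g(1.470000) = 1.614738
x_2 = g(1.614738) = 1.520828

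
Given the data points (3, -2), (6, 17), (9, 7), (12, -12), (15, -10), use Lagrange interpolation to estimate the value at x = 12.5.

Lagrange interpolation formula:
P(x) = Σ yᵢ × Lᵢ(x)
where Lᵢ(x) = Π_{j≠i} (x - xⱼ)/(xᵢ - xⱼ)

L_0(12.5) = (12.5 - 6)/(3 - 6) × (12.5 - 9)/(3 - 9) × (12.5 - 12)/(3 - 12) × (12.5 - 15)/(3 - 15) = -0.014628
L_1(12.5) = (12.5 - 3)/(6 - 3) × (12.5 - 9)/(6 - 9) × (12.5 - 12)/(6 - 12) × (12.5 - 15)/(6 - 15) = 0.085520
L_2(12.5) = (12.5 - 3)/(9 - 3) × (12.5 - 6)/(9 - 6) × (12.5 - 12)/(9 - 12) × (12.5 - 15)/(9 - 15) = -0.238233
L_3(12.5) = (12.5 - 3)/(12 - 3) × (12.5 - 6)/(12 - 6) × (12.5 - 9)/(12 - 9) × (12.5 - 15)/(12 - 15) = 1.111754
L_4(12.5) = (12.5 - 3)/(15 - 3) × (12.5 - 6)/(15 - 6) × (12.5 - 9)/(15 - 9) × (12.5 - 12)/(15 - 12) = 0.055588

P(12.5) = (-2)×L_0(12.5) + 17×L_1(12.5) + 7×L_2(12.5) + (-12)×L_3(12.5) + (-10)×L_4(12.5)
P(12.5) = -14.081469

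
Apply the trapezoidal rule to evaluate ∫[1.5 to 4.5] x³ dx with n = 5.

f(x) = x³
a = 1.5, b = 4.5, n = 5
h = (b - a)/n = 0.600000

Trapezoidal rule: (h/2)[f(x₀) + 2f(x₁) + 2f(x₂) + ... + f(xₙ)]

x_0 = 1.5000, f(x_0) = 3.375000, coefficient = 1
x_1 = 2.1000, f(x_1) = 9.261000, coefficient = 2
x_2 = 2.7000, f(x_2) = 19.683000, coefficient = 2
x_3 = 3.3000, f(x_3) = 35.937000, coefficient = 2
x_4 = 3.9000, f(x_4) = 59.319000, coefficient = 2
x_5 = 4.5000, f(x_5) = 91.125000, coefficient = 1

I ≈ (0.600000/2) × 342.900000 = 102.870000
Exact value: 101.250000
Error: 1.620000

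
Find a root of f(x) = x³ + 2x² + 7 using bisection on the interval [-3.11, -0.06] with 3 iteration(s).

f(x) = x³ + 2x² + 7
Initial interval: [-3.11, -0.06]

Iteration 1:
  c_1 = (-3.110000 + (-0.060000))/2 = -1.585000
  f(c_1) = f(-1.585000) = 8.042573
  f(a) × f(c) < 0, new interval: [-3.110000, -1.585000]
Iteration 2:
  c_2 = (-3.110000 + (-1.585000))/2 = -2.347500
  f(c_2) = f(-2.347500) = 5.085012
  f(a) × f(c) < 0, new interval: [-3.110000, -2.347500]
Iteration 3:
  c_3 = (-3.110000 + (-2.347500))/2 = -2.728750
  f(c_3) = f(-2.728750) = 1.573672
  f(a) × f(c) < 0, new interval: [-3.110000, -2.728750]

After 3 iteration(s), the approximation is c_3 = -2.728750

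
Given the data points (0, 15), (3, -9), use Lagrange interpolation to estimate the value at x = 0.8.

Lagrange interpolation formula:
P(x) = Σ yᵢ × Lᵢ(x)
where Lᵢ(x) = Π_{j≠i} (x - xⱼ)/(xᵢ - xⱼ)

L_0(0.8) = (0.8 - 3)/(0 - 3) = 0.733333
L_1(0.8) = (0.8 - 0)/(3 - 0) = 0.266667

P(0.8) = 15×L_0(0.8) + (-9)×L_1(0.8)
P(0.8) = 8.600000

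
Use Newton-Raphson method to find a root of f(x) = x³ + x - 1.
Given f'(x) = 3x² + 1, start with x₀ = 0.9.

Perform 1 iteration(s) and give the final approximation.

f(x) = x³ + x - 1
f'(x) = 3x² + 1
x₀ = 0.9

Newton-Raphson formula: x_{n+1} = x_n - f(x_n)/f'(x_n)

Iteration 1:
  f(0.900000) = 0.629000
  f'(0.900000) = 3.430000
  x_1 = 0.900000 - 0.629000/3.430000 = 0.716618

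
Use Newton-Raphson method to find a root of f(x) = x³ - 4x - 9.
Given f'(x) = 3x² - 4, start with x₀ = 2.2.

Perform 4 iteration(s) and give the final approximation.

f(x) = x³ - 4x - 9
f'(x) = 3x² - 4
x₀ = 2.2

Newton-Raphson formula: x_{n+1} = x_n - f(x_n)/f'(x_n)

Iteration 1:
  f(2.200000) = -7.152000
  f'(2.200000) = 10.520000
  x_1 = 2.200000 - (-7.152000)/10.520000 = 2.879848
Iteration 2:
  f(2.879848) = 3.364696
  f'(2.879848) = 20.880572
  x_2 = 2.879848 - 3.364696/20.880572 = 2.718708
Iteration 3:
  f(2.718708) = 0.220151
  f'(2.718708) = 18.174118
  x_3 = 2.718708 - 0.220151/18.174118 = 2.706594
Iteration 4:
  f(2.706594) = 0.001195
  f'(2.706594) = 17.976960
  x_4 = 2.706594 - 0.001195/17.976960 = 2.706528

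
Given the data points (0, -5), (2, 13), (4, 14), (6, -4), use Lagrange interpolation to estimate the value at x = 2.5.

Lagrange interpolation formula:
P(x) = Σ yᵢ × Lᵢ(x)
where Lᵢ(x) = Π_{j≠i} (x - xⱼ)/(xᵢ - xⱼ)

L_0(2.5) = (2.5 - 2)/(0 - 2) × (2.5 - 4)/(0 - 4) × (2.5 - 6)/(0 - 6) = -0.054688
L_1(2.5) = (2.5 - 0)/(2 - 0) × (2.5 - 4)/(2 - 4) × (2.5 - 6)/(2 - 6) = 0.820312
L_2(2.5) = (2.5 - 0)/(4 - 0) × (2.5 - 2)/(4 - 2) × (2.5 - 6)/(4 - 6) = 0.273438
L_3(2.5) = (2.5 - 0)/(6 - 0) × (2.5 - 2)/(6 - 2) × (2.5 - 4)/(6 - 4) = -0.039062

P(2.5) = (-5)×L_0(2.5) + 13×L_1(2.5) + 14×L_2(2.5) + (-4)×L_3(2.5)
P(2.5) = 14.921875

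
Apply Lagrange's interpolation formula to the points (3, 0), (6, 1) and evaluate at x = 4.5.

Lagrange interpolation formula:
P(x) = Σ yᵢ × Lᵢ(x)
where Lᵢ(x) = Π_{j≠i} (x - xⱼ)/(xᵢ - xⱼ)

L_0(4.5) = (4.5 - 6)/(3 - 6) = 0.500000
L_1(4.5) = (4.5 - 3)/(6 - 3) = 0.500000

P(4.5) = 0×L_0(4.5) + 1×L_1(4.5)
P(4.5) = 0.500000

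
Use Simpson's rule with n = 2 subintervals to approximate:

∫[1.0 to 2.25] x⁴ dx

f(x) = x⁴
a = 1.0, b = 2.25, n = 2
h = (b - a)/n = 0.625000

Simpson's rule: (h/3)[f(x₀) + 4f(x₁) + 2f(x₂) + ... + f(xₙ)]

x_0 = 1.0000, f(x_0) = 1.000000, coefficient = 1
x_1 = 1.6250, f(x_1) = 6.972900, coefficient = 4
x_2 = 2.2500, f(x_2) = 25.628906, coefficient = 1

I ≈ (0.625000/3) × 54.520508 = 11.358439
Exact value: 11.333008
Error: 0.025431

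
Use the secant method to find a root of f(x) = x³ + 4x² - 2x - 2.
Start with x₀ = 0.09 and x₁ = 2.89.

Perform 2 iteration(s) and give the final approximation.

f(x) = x³ + 4x² - 2x - 2
x₀ = 0.09, x₁ = 2.89

Secant formula: x_{n+1} = x_n - f(x_n)(x_n - x_{n-1})/(f(x_n) - f(x_{n-1}))

Iteration 1:
  f(0.090000) = -2.146871
  f(2.890000) = 49.765969
  x_2 = 2.890000 - 49.765969×(2.890000 - 0.090000)/(49.765969 - (-2.146871))
       = 0.205795
Iteration 2:
  f(2.890000) = 49.765969
  f(0.205795) = -2.233468
  x_3 = 0.205795 - (-2.233468)×(0.205795 - 2.890000)/(-2.233468 - 49.765969)
       = 0.321086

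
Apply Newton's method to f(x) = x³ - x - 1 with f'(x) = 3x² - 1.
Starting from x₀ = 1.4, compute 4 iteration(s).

f(x) = x³ - x - 1
f'(x) = 3x² - 1
x₀ = 1.4

Newton-Raphson formula: x_{n+1} = x_n - f(x_n)/f'(x_n)

Iteration 1:
  f(1.400000) = 0.344000
  f'(1.400000) = 4.880000
  x_1 = 1.400000 - 0.344000/4.880000 = 1.329508
Iteration 2:
  f(1.329508) = 0.020520
  f'(1.329508) = 4.302776
  x_2 = 1.329508 - 0.020520/4.302776 = 1.324739
Iteration 3:
  f(1.324739) = 0.000091
  f'(1.324739) = 4.264802
  x_3 = 1.324739 - 0.000091/4.264802 = 1.324718
Iteration 4:
  f(1.324718) = 0.000000
  f'(1.324718) = 4.264633
  x_4 = 1.324718 - 0.000000/4.264633 = 1.324718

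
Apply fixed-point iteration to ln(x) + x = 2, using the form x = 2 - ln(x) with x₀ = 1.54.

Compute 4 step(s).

Equation: ln(x) + x = 2
Fixed-point form: x = 2 - ln(x)
x₀ = 1.54

x_1 = g(1.540000) = 1.568218
x_2 = g(1.568218) = 1.550060
x_3 = g(1.550060) = 1.561706
x_4 = g(1.561706) = 1.554221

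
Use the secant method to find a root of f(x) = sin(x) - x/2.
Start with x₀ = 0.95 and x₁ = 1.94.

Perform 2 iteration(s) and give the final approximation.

f(x) = sin(x) - x/2
x₀ = 0.95, x₁ = 1.94

Secant formula: x_{n+1} = x_n - f(x_n)(x_n - x_{n-1})/(f(x_n) - f(x_{n-1}))

Iteration 1:
  f(0.950000) = 0.338416
  f(1.940000) = -0.037385
  x_2 = 1.940000 - (-0.037385)×(1.940000 - 0.950000)/(-0.037385 - 0.338416)
       = 1.841514
Iteration 2:
  f(1.940000) = -0.037385
  f(1.841514) = 0.042822
  x_3 = 1.841514 - 0.042822×(1.841514 - 1.940000)/(0.042822 - (-0.037385))
       = 1.894095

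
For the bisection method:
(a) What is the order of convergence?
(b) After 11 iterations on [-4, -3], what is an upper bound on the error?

(a) Bisection has linear (order 1) convergence; the error is halved each step.

(b) Error bound = (b-a)/2^n = (-3 - (-4))/2^{11}
    = 1/2^{11}

(a) 1 (linear); (b) error ≤ 4.88e-04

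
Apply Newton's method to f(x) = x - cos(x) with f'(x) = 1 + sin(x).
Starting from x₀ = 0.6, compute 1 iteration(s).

f(x) = x - cos(x)
f'(x) = 1 + sin(x)
x₀ = 0.6

Newton-Raphson formula: x_{n+1} = x_n - f(x_n)/f'(x_n)

Iteration 1:
  f(0.600000) = -0.225336
  f'(0.600000) = 1.564642
  x_1 = 0.600000 - (-0.225336)/1.564642 = 0.744017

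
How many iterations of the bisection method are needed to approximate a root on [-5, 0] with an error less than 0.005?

We need (b-a)/2^n ≤ 0.005
(0 - (-5))/2^n ≤ 0.005
5/2^n ≤ 0.005
2^n ≥ 1000
n ≥ log₂(1000) = 9.97
n ≥ 10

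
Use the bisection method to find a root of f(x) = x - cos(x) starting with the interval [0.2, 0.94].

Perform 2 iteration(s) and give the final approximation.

f(x) = x - cos(x)
Initial interval: [0.2, 0.94]

Iteration 1:
  c_1 = (0.200000 + 0.940000)/2 = 0.570000
  f(c_1) = f(0.570000) = -0.271901
  f(a) × f(c) ≥ 0, new interval: [0.570000, 0.940000]
Iteration 2:
  c_2 = (0.570000 + 0.940000)/2 = 0.755000
  f(c_2) = f(0.755000) = 0.026728
  f(a) × f(c) < 0, new interval: [0.570000, 0.755000]

After 2 iteration(s), the approximation is c_2 = 0.755000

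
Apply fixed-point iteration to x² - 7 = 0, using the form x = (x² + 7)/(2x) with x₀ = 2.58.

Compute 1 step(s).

Equation: x² - 7 = 0
Fixed-point form: x = (x² + 7)/(2x)
x₀ = 2.58

x_1 = g(2.580000) = 2.646589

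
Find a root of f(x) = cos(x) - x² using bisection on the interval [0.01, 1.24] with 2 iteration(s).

f(x) = cos(x) - x²
Initial interval: [0.01, 1.24]

Iteration 1:
  c_1 = (0.010000 + 1.240000)/2 = 0.625000
  f(c_1) = f(0.625000) = 0.420338
  f(a) × f(c) ≥ 0, new interval: [0.625000, 1.240000]
Iteration 2:
  c_2 = (0.625000 + 1.240000)/2 = 0.932500
  f(c_2) = f(0.932500) = -0.273728
  f(a) × f(c) < 0, new interval: [0.625000, 0.932500]

After 2 iteration(s), the approximation is c_2 = 0.932500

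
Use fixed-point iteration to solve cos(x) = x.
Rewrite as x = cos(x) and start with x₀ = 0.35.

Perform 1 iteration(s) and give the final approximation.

Equation: cos(x) = x
Fixed-point form: x = cos(x)
x₀ = 0.35

x_1 = g(0.350000) = 0.939373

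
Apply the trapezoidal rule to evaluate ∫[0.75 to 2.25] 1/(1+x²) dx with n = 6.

f(x) = 1/(1+x²)
a = 0.75, b = 2.25, n = 6
h = (b - a)/n = 0.250000

Trapezoidal rule: (h/2)[f(x₀) + 2f(x₁) + 2f(x₂) + ... + f(xₙ)]

x_0 = 0.7500, f(x_0) = 0.640000, coefficient = 1
x_1 = 1.0000, f(x_1) = 0.500000, coefficient = 2
x_2 = 1.2500, f(x_2) = 0.390244, coefficient = 2
x_3 = 1.5000, f(x_3) = 0.307692, coefficient = 2
x_4 = 1.7500, f(x_4) = 0.246154, coefficient = 2
x_5 = 2.0000, f(x_5) = 0.200000, coefficient = 2
x_6 = 2.2500, f(x_6) = 0.164948, coefficient = 1

I ≈ (0.250000/2) × 4.093129 = 0.511641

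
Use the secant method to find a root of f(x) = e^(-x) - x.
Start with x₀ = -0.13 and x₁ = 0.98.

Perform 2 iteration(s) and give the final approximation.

f(x) = e^(-x) - x
x₀ = -0.13, x₁ = 0.98

Secant formula: x_{n+1} = x_n - f(x_n)(x_n - x_{n-1})/(f(x_n) - f(x_{n-1}))

Iteration 1:
  f(-0.130000) = 1.268828
  f(0.980000) = -0.604689
  x_2 = 0.980000 - (-0.604689)×(0.980000 - (-0.130000))/(-0.604689 - 1.268828)
       = 0.621741
Iteration 2:
  f(0.980000) = -0.604689
  f(0.621741) = -0.084732
  x_3 = 0.621741 - (-0.084732)×(0.621741 - 0.980000)/(-0.084732 - (-0.604689))
       = 0.563359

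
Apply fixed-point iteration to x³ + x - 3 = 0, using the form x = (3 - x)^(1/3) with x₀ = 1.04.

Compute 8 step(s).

Equation: x³ + x - 3 = 0
Fixed-point form: x = (3 - x)^(1/3)
x₀ = 1.04

x_1 = g(1.040000) = 1.251465
x_2 = g(1.251465) = 1.204735
x_3 = g(1.204735) = 1.215373
x_4 = g(1.215373) = 1.212967
x_5 = g(1.212967) = 1.213512
x_6 = g(1.213512) = 1.213389
x_7 = g(1.213389) = 1.213417
x_8 = g(1.213417) = 1.213410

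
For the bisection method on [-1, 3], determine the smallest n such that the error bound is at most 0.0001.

We need (b-a)/2^n ≤ 0.0001
(3 - (-1))/2^n ≤ 0.0001
4/2^n ≤ 0.0001
2^n ≥ 40000
n ≥ log₂(40000) = 15.29
n ≥ 16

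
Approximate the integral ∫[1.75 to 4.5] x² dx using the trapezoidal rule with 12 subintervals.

f(x) = x²
a = 1.75, b = 4.5, n = 12
h = (b - a)/n = 0.229167

Trapezoidal rule: (h/2)[f(x₀) + 2f(x₁) + 2f(x₂) + ... + f(xₙ)]

x_0 = 1.7500, f(x_0) = 3.062500, coefficient = 1
x_1 = 1.9792, f(x_1) = 3.917101, coefficient = 2
x_2 = 2.2083, f(x_2) = 4.876736, coefficient = 2
x_3 = 2.4375, f(x_3) = 5.941406, coefficient = 2
x_4 = 2.6667, f(x_4) = 7.111111, coefficient = 2
x_5 = 2.8958, f(x_5) = 8.385851, coefficient = 2
x_6 = 3.1250, f(x_6) = 9.765625, coefficient = 2
x_7 = 3.3542, f(x_7) = 11.250434, coefficient = 2
x_8 = 3.5833, f(x_8) = 12.840278, coefficient = 2
x_9 = 3.8125, f(x_9) = 14.535156, coefficient = 2
x_10 = 4.0417, f(x_10) = 16.335069, coefficient = 2
x_11 = 4.2708, f(x_11) = 18.240017, coefficient = 2
x_12 = 4.5000, f(x_12) = 20.250000, coefficient = 1

I ≈ (0.229167/2) × 249.710069 = 28.612612
Exact value: 28.588542
Error: 0.024070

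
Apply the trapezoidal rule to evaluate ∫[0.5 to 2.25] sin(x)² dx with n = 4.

f(x) = sin(x)²
a = 0.5, b = 2.25, n = 4
h = (b - a)/n = 0.437500

Trapezoidal rule: (h/2)[f(x₀) + 2f(x₁) + 2f(x₂) + ... + f(xₙ)]

x_0 = 0.5000, f(x_0) = 0.229849, coefficient = 1
x_1 = 0.9375, f(x_1) = 0.649767, coefficient = 2
x_2 = 1.3750, f(x_2) = 0.962151, coefficient = 2
x_3 = 1.8125, f(x_3) = 0.942708, coefficient = 2
x_4 = 2.2500, f(x_4) = 0.605398, coefficient = 1

I ≈ (0.437500/2) × 5.944499 = 1.300359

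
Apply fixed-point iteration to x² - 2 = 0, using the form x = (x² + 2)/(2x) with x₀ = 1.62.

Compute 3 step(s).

Equation: x² - 2 = 0
Fixed-point form: x = (x² + 2)/(2x)
x₀ = 1.62

x_1 = g(1.620000) = 1.427284
x_2 = g(1.427284) = 1.414273
x_3 = g(1.414273) = 1.414214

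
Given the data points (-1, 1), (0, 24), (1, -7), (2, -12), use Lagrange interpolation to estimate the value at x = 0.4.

Lagrange interpolation formula:
P(x) = Σ yᵢ × Lᵢ(x)
where Lᵢ(x) = Π_{j≠i} (x - xⱼ)/(xᵢ - xⱼ)

L_0(0.4) = (0.4 - 0)/(-1 - 0) × (0.4 - 1)/(-1 - 1) × (0.4 - 2)/(-1 - 2) = -0.064000
L_1(0.4) = (0.4 - (-1))/(0 - (-1)) × (0.4 - 1)/(0 - 1) × (0.4 - 2)/(0 - 2) = 0.672000
L_2(0.4) = (0.4 - (-1))/(1 - (-1)) × (0.4 - 0)/(1 - 0) × (0.4 - 2)/(1 - 2) = 0.448000
L_3(0.4) = (0.4 - (-1))/(2 - (-1)) × (0.4 - 0)/(2 - 0) × (0.4 - 1)/(2 - 1) = -0.056000

P(0.4) = 1×L_0(0.4) + 24×L_1(0.4) + (-7)×L_2(0.4) + (-12)×L_3(0.4)
P(0.4) = 13.600000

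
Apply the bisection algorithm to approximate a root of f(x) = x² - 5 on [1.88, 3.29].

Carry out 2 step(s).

f(x) = x² - 5
Initial interval: [1.88, 3.29]

Iteration 1:
  c_1 = (1.880000 + 3.290000)/2 = 2.585000
  f(c_1) = f(2.585000) = 1.682225
  f(a) × f(c) < 0, new interval: [1.880000, 2.585000]
Iteration 2:
  c_2 = (1.880000 + 2.585000)/2 = 2.232500
  f(c_2) = f(2.232500) = -0.015944
  f(a) × f(c) ≥ 0, new interval: [2.232500, 2.585000]

After 2 iteration(s), the approximation is c_2 = 2.232500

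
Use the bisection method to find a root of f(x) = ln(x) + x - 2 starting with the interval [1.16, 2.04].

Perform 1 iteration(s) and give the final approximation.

f(x) = ln(x) + x - 2
Initial interval: [1.16, 2.04]

Iteration 1:
  c_1 = (1.160000 + 2.040000)/2 = 1.600000
  f(c_1) = f(1.600000) = 0.070004
  f(a) × f(c) < 0, new interval: [1.160000, 1.600000]

After 1 iteration(s), the approximation is c_1 = 1.600000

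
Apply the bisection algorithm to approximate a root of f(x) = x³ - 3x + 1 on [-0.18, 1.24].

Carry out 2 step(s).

f(x) = x³ - 3x + 1
Initial interval: [-0.18, 1.24]

Iteration 1:
  c_1 = (-0.180000 + 1.240000)/2 = 0.530000
  f(c_1) = f(0.530000) = -0.441123
  f(a) × f(c) < 0, new interval: [-0.180000, 0.530000]
Iteration 2:
  c_2 = (-0.180000 + 0.530000)/2 = 0.175000
  f(c_2) = f(0.175000) = 0.480359
  f(a) × f(c) ≥ 0, new interval: [0.175000, 0.530000]

After 2 iteration(s), the approximation is c_2 = 0.175000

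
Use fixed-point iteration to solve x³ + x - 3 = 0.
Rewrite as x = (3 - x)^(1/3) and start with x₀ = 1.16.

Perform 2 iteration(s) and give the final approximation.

Equation: x³ + x - 3 = 0
Fixed-point form: x = (3 - x)^(1/3)
x₀ = 1.16

x_1 = g(1.160000) = 1.225385
x_2 = g(1.225385) = 1.210695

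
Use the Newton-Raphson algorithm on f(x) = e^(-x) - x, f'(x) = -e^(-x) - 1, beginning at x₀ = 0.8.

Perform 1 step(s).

f(x) = e^(-x) - x
f'(x) = -e^(-x) - 1
x₀ = 0.8

Newton-Raphson formula: x_{n+1} = x_n - f(x_n)/f'(x_n)

Iteration 1:
  f(0.800000) = -0.350671
  f'(0.800000) = -1.449329
  x_1 = 0.800000 - (-0.350671)/(-1.449329) = 0.558046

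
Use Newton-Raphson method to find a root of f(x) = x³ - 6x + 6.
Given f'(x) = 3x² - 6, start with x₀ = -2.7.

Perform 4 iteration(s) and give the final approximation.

f(x) = x³ - 6x + 6
f'(x) = 3x² - 6
x₀ = -2.7

Newton-Raphson formula: x_{n+1} = x_n - f(x_n)/f'(x_n)

Iteration 1:
  f(-2.700000) = 2.517000
  f'(-2.700000) = 15.870000
  x_1 = -2.700000 - 2.517000/15.870000 = -2.858601
Iteration 2:
  f(-2.858601) = -0.207739
  f'(-2.858601) = 18.514801
  x_2 = -2.858601 - (-0.207739)/18.514801 = -2.847381
Iteration 3:
  f(-2.847381) = -0.001078
  f'(-2.847381) = 18.322735
  x_3 = -2.847381 - (-0.001078)/18.322735 = -2.847322
Iteration 4:
  f(-2.847322) = 0.000000
  f'(-2.847322) = 18.321729
  x_4 = -2.847322 - 0.000000/18.321729 = -2.847322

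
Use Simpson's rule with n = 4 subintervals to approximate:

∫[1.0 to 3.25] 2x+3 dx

f(x) = 2x+3
a = 1.0, b = 3.25, n = 4
h = (b - a)/n = 0.562500

Simpson's rule: (h/3)[f(x₀) + 4f(x₁) + 2f(x₂) + ... + f(xₙ)]

x_0 = 1.0000, f(x_0) = 5.000000, coefficient = 1
x_1 = 1.5625, f(x_1) = 6.125000, coefficient = 4
x_2 = 2.1250, f(x_2) = 7.250000, coefficient = 2
x_3 = 2.6875, f(x_3) = 8.375000, coefficient = 4
x_4 = 3.2500, f(x_4) = 9.500000, coefficient = 1

I ≈ (0.562500/3) × 87.000000 = 16.312500
Exact value: 16.312500
Error: 0.000000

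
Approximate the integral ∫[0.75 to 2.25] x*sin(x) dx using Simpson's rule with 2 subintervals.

f(x) = x*sin(x)
a = 0.75, b = 2.25, n = 2
h = (b - a)/n = 0.750000

Simpson's rule: (h/3)[f(x₀) + 4f(x₁) + 2f(x₂) + ... + f(xₙ)]

x_0 = 0.7500, f(x_0) = 0.511229, coefficient = 1
x_1 = 1.5000, f(x_1) = 1.496242, coefficient = 4
x_2 = 2.2500, f(x_2) = 1.750665, coefficient = 1

I ≈ (0.750000/3) × 8.246864 = 2.061716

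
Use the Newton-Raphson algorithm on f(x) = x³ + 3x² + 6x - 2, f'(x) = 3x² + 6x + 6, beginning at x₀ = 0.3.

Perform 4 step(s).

f(x) = x³ + 3x² + 6x - 2
f'(x) = 3x² + 6x + 6
x₀ = 0.3

Newton-Raphson formula: x_{n+1} = x_n - f(x_n)/f'(x_n)

Iteration 1:
  f(0.300000) = 0.097000
  f'(0.300000) = 8.070000
  x_1 = 0.300000 - 0.097000/8.070000 = 0.287980
Iteration 2:
  f(0.287980) = 0.000562
  f'(0.287980) = 7.976679
  x_2 = 0.287980 - 0.000562/7.976679 = 0.287910
Iteration 3:
  f(0.287910) = 0.000000
  f'(0.287910) = 7.976135
  x_3 = 0.287910 - 0.000000/7.976135 = 0.287910
Iteration 4:
  f(0.287910) = 0.000000
  f'(0.287910) = 7.976135
  x_4 = 0.287910 - 0.000000/7.976135 = 0.287910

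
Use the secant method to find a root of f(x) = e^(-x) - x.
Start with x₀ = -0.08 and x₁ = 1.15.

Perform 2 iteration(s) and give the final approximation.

f(x) = e^(-x) - x
x₀ = -0.08, x₁ = 1.15

Secant formula: x_{n+1} = x_n - f(x_n)(x_n - x_{n-1})/(f(x_n) - f(x_{n-1}))

Iteration 1:
  f(-0.080000) = 1.163287
  f(1.150000) = -0.833363
  x_2 = 1.150000 - (-0.833363)×(1.150000 - (-0.080000))/(-0.833363 - 1.163287)
       = 0.636622
Iteration 2:
  f(1.150000) = -0.833363
  f(0.636622) = -0.107545
  x_3 = 0.636622 - (-0.107545)×(0.636622 - 1.150000)/(-0.107545 - (-0.833363))
       = 0.560554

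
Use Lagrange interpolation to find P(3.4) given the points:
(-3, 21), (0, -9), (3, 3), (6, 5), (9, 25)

Lagrange interpolation formula:
P(x) = Σ yᵢ × Lᵢ(x)
where Lᵢ(x) = Π_{j≠i} (x - xⱼ)/(xᵢ - xⱼ)

L_0(3.4) = (3.4 - 0)/(-3 - 0) × (3.4 - 3)/(-3 - 3) × (3.4 - 6)/(-3 - 6) × (3.4 - 9)/(-3 - 9) = 0.010186
L_1(3.4) = (3.4 - (-3))/(0 - (-3)) × (3.4 - 3)/(0 - 3) × (3.4 - 6)/(0 - 6) × (3.4 - 9)/(0 - 9) = -0.076695
L_2(3.4) = (3.4 - (-3))/(3 - (-3)) × (3.4 - 0)/(3 - 0) × (3.4 - 6)/(3 - 6) × (3.4 - 9)/(3 - 9) = 0.977857
L_3(3.4) = (3.4 - (-3))/(6 - (-3)) × (3.4 - 0)/(6 - 0) × (3.4 - 3)/(6 - 3) × (3.4 - 9)/(6 - 9) = 0.100293
L_4(3.4) = (3.4 - (-3))/(9 - (-3)) × (3.4 - 0)/(9 - 0) × (3.4 - 3)/(9 - 3) × (3.4 - 6)/(9 - 6) = -0.011641

P(3.4) = 21×L_0(3.4) + (-9)×L_1(3.4) + 3×L_2(3.4) + 5×L_3(3.4) + 25×L_4(3.4)
P(3.4) = 4.048165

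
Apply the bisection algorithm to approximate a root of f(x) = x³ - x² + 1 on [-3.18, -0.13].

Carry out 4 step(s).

f(x) = x³ - x² + 1
Initial interval: [-3.18, -0.13]

Iteration 1:
  c_1 = (-3.180000 + (-0.130000))/2 = -1.655000
  f(c_1) = f(-1.655000) = -6.272111
  f(a) × f(c) ≥ 0, new interval: [-1.655000, -0.130000]
Iteration 2:
  c_2 = (-1.655000 + (-0.130000))/2 = -0.892500
  f(c_2) = f(-0.892500) = -0.507483
  f(a) × f(c) ≥ 0, new interval: [-0.892500, -0.130000]
Iteration 3:
  c_3 = (-0.892500 + (-0.130000))/2 = -0.511250
  f(c_3) = f(-0.511250) = 0.604995
  f(a) × f(c) < 0, new interval: [-0.892500, -0.511250]
Iteration 4:
  c_4 = (-0.892500 + (-0.511250))/2 = -0.701875
  f(c_4) = f(-0.701875) = 0.161608
  f(a) × f(c) < 0, new interval: [-0.892500, -0.701875]

After 4 iteration(s), the approximation is c_4 = -0.701875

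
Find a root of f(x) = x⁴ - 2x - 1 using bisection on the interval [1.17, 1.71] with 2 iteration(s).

f(x) = x⁴ - 2x - 1
Initial interval: [1.17, 1.71]

Iteration 1:
  c_1 = (1.170000 + 1.710000)/2 = 1.440000
  f(c_1) = f(1.440000) = 0.419817
  f(a) × f(c) < 0, new interval: [1.170000, 1.440000]
Iteration 2:
  c_2 = (1.170000 + 1.440000)/2 = 1.305000
  f(c_2) = f(1.305000) = -0.709706
  f(a) × f(c) ≥ 0, new interval: [1.305000, 1.440000]

After 2 iteration(s), the approximation is c_2 = 1.305000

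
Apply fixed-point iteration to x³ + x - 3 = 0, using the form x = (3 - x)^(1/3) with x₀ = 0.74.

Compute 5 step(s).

Equation: x³ + x - 3 = 0
Fixed-point form: x = (3 - x)^(1/3)
x₀ = 0.74

x_1 = g(0.740000) = 1.312309
x_2 = g(1.312309) = 1.190596
x_3 = g(1.190596) = 1.218555
x_4 = g(1.218555) = 1.212246
x_5 = g(1.212246) = 1.213675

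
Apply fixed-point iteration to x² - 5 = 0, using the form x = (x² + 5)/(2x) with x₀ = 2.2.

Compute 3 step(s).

Equation: x² - 5 = 0
Fixed-point form: x = (x² + 5)/(2x)
x₀ = 2.2

x_1 = g(2.200000) = 2.236364
x_2 = g(2.236364) = 2.236068
x_3 = g(2.236068) = 2.236068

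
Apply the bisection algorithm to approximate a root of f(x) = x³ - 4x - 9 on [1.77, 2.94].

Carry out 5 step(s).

f(x) = x³ - 4x - 9
Initial interval: [1.77, 2.94]

Iteration 1:
  c_1 = (1.770000 + 2.940000)/2 = 2.355000
  f(c_1) = f(2.355000) = -5.359111
  f(a) × f(c) ≥ 0, new interval: [2.355000, 2.940000]
Iteration 2:
  c_2 = (2.355000 + 2.940000)/2 = 2.647500
  f(c_2) = f(2.647500) = -1.032994
  f(a) × f(c) ≥ 0, new interval: [2.647500, 2.940000]
Iteration 3:
  c_3 = (2.647500 + 2.940000)/2 = 2.793750
  f(c_3) = f(2.793750) = 1.630328
  f(a) × f(c) < 0, new interval: [2.647500, 2.793750]
Iteration 4:
  c_4 = (2.647500 + 2.793750)/2 = 2.720625
  f(c_4) = f(2.720625) = 0.255023
  f(a) × f(c) < 0, new interval: [2.647500, 2.720625]
Iteration 5:
  c_5 = (2.647500 + 2.720625)/2 = 2.684063
  f(c_5) = f(2.684063) = -0.399750
  f(a) × f(c) ≥ 0, new interval: [2.684063, 2.720625]

After 5 iteration(s), the approximation is c_5 = 2.684063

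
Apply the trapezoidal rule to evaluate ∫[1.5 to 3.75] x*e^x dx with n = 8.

f(x) = x*e^x
a = 1.5, b = 3.75, n = 8
h = (b - a)/n = 0.281250

Trapezoidal rule: (h/2)[f(x₀) + 2f(x₁) + 2f(x₂) + ... + f(xₙ)]

x_0 = 1.5000, f(x_0) = 6.722534, coefficient = 1
x_1 = 1.7812, f(x_1) = 10.575768, coefficient = 2
x_2 = 2.0625, f(x_2) = 16.222819, coefficient = 2
x_3 = 2.3438, f(x_3) = 24.422436, coefficient = 2
x_4 = 2.6250, f(x_4) = 36.237007, coefficient = 2
x_5 = 2.9062, f(x_5) = 53.149760, coefficient = 2
x_6 = 3.1875, f(x_6) = 77.226056, coefficient = 2
x_7 = 3.4688, f(x_7) = 111.335070, coefficient = 2
x_8 = 3.7500, f(x_8) = 159.454058, coefficient = 1

I ≈ (0.281250/2) × 824.514423 = 115.947341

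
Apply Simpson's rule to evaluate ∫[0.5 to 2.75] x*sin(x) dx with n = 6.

f(x) = x*sin(x)
a = 0.5, b = 2.75, n = 6
h = (b - a)/n = 0.375000

Simpson's rule: (h/3)[f(x₀) + 4f(x₁) + 2f(x₂) + ... + f(xₙ)]

x_0 = 0.5000, f(x_0) = 0.239713, coefficient = 1
x_1 = 0.8750, f(x_1) = 0.671601, coefficient = 4
x_2 = 1.2500, f(x_2) = 1.186231, coefficient = 2
x_3 = 1.6250, f(x_3) = 1.622613, coefficient = 4
x_4 = 2.0000, f(x_4) = 1.818595, coefficient = 2
x_5 = 2.3750, f(x_5) = 1.647502, coefficient = 4
x_6 = 2.7500, f(x_6) = 1.049568, coefficient = 1

I ≈ (0.375000/3) × 23.065796 = 2.883224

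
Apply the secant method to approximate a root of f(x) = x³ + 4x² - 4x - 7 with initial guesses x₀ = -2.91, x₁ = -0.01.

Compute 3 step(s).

f(x) = x³ + 4x² - 4x - 7
x₀ = -2.91, x₁ = -0.01

Secant formula: x_{n+1} = x_n - f(x_n)(x_n - x_{n-1})/(f(x_n) - f(x_{n-1}))

Iteration 1:
  f(-2.910000) = 13.870229
  f(-0.010000) = -6.959601
  x_2 = -0.010000 - (-6.959601)×(-0.010000 - (-2.910000))/(-6.959601 - 13.870229)
       = -0.978939
Iteration 2:
  f(-0.010000) = -6.959601
  f(-0.978939) = -0.189093
  x_3 = -0.978939 - (-0.189093)×(-0.978939 - (-0.010000))/(-0.189093 - (-6.959601))
       = -1.006001
Iteration 3:
  f(-0.978939) = -0.189093
  f(-1.006001) = 0.054043
  x_4 = -1.006001 - 0.054043×(-1.006001 - (-0.978939))/(0.054043 - (-0.189093))
       = -0.999986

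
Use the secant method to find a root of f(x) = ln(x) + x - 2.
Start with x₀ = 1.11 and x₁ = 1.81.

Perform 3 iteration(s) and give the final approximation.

f(x) = ln(x) + x - 2
x₀ = 1.11, x₁ = 1.81

Secant formula: x_{n+1} = x_n - f(x_n)(x_n - x_{n-1})/(f(x_n) - f(x_{n-1}))

Iteration 1:
  f(1.110000) = -0.785640
  f(1.810000) = 0.403327
  x_2 = 1.810000 - 0.403327×(1.810000 - 1.110000)/(0.403327 - (-0.785640))
       = 1.572543
Iteration 2:
  f(1.810000) = 0.403327
  f(1.572543) = 0.025237
  x_3 = 1.572543 - 0.025237×(1.572543 - 1.810000)/(0.025237 - 0.403327)
       = 1.556693
Iteration 3:
  f(1.572543) = 0.025237
  f(1.556693) = -0.000743
  x_4 = 1.556693 - (-0.000743)×(1.556693 - 1.572543)/(-0.000743 - 0.025237)
       = 1.557146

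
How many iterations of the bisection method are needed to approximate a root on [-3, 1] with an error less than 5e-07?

We need (b-a)/2^n ≤ 5e-07
(1 - (-3))/2^n ≤ 5e-07
4/2^n ≤ 5e-07
2^n ≥ 8000000
n ≥ log₂(8000000) = 22.93
n ≥ 23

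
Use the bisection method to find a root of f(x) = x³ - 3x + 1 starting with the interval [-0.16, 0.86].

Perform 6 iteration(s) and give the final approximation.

f(x) = x³ - 3x + 1
Initial interval: [-0.16, 0.86]

Iteration 1:
  c_1 = (-0.160000 + 0.860000)/2 = 0.350000
  f(c_1) = f(0.350000) = -0.007125
  f(a) × f(c) < 0, new interval: [-0.160000, 0.350000]
Iteration 2:
  c_2 = (-0.160000 + 0.350000)/2 = 0.095000
  f(c_2) = f(0.095000) = 0.715857
  f(a) × f(c) ≥ 0, new interval: [0.095000, 0.350000]
Iteration 3:
  c_3 = (0.095000 + 0.350000)/2 = 0.222500
  f(c_3) = f(0.222500) = 0.343515
  f(a) × f(c) ≥ 0, new interval: [0.222500, 0.350000]
Iteration 4:
  c_4 = (0.222500 + 0.350000)/2 = 0.286250
  f(c_4) = f(0.286250) = 0.164705
  f(a) × f(c) ≥ 0, new interval: [0.286250, 0.350000]
Iteration 5:
  c_5 = (0.286250 + 0.350000)/2 = 0.318125
  f(c_5) = f(0.318125) = 0.077820
  f(a) × f(c) ≥ 0, new interval: [0.318125, 0.350000]
Iteration 6:
  c_6 = (0.318125 + 0.350000)/2 = 0.334062
  f(c_6) = f(0.334062) = 0.035093
  f(a) × f(c) ≥ 0, new interval: [0.334062, 0.350000]

After 6 iteration(s), the approximation is c_6 = 0.334062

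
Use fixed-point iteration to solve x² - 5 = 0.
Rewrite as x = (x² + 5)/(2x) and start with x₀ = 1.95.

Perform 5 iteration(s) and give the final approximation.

Equation: x² - 5 = 0
Fixed-point form: x = (x² + 5)/(2x)
x₀ = 1.95

x_1 = g(1.950000) = 2.257051
x_2 = g(2.257051) = 2.236166
x_3 = g(2.236166) = 2.236068
x_4 = g(2.236068) = 2.236068
x_5 = g(2.236068) = 2.236068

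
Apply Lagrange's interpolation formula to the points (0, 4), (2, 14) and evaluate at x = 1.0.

Lagrange interpolation formula:
P(x) = Σ yᵢ × Lᵢ(x)
where Lᵢ(x) = Π_{j≠i} (x - xⱼ)/(xᵢ - xⱼ)

L_0(1.0) = (1.0 - 2)/(0 - 2) = 0.500000
L_1(1.0) = (1.0 - 0)/(2 - 0) = 0.500000

P(1.0) = 4×L_0(1.0) + 14×L_1(1.0)
P(1.0) = 9.000000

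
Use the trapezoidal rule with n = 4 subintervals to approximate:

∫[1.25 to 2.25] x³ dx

f(x) = x³
a = 1.25, b = 2.25, n = 4
h = (b - a)/n = 0.250000

Trapezoidal rule: (h/2)[f(x₀) + 2f(x₁) + 2f(x₂) + ... + f(xₙ)]

x_0 = 1.2500, f(x_0) = 1.953125, coefficient = 1
x_1 = 1.5000, f(x_1) = 3.375000, coefficient = 2
x_2 = 1.7500, f(x_2) = 5.359375, coefficient = 2
x_3 = 2.0000, f(x_3) = 8.000000, coefficient = 2
x_4 = 2.2500, f(x_4) = 11.390625, coefficient = 1

I ≈ (0.250000/2) × 46.812500 = 5.851562
Exact value: 5.796875
Error: 0.054688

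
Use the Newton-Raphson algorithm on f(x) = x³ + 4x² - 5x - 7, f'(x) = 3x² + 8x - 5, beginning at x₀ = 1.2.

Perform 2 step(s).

f(x) = x³ + 4x² - 5x - 7
f'(x) = 3x² + 8x - 5
x₀ = 1.2

Newton-Raphson formula: x_{n+1} = x_n - f(x_n)/f'(x_n)

Iteration 1:
  f(1.200000) = -5.512000
  f'(1.200000) = 8.920000
  x_1 = 1.200000 - (-5.512000)/8.920000 = 1.817937
Iteration 2:
  f(1.817937) = 3.137990
  f'(1.817937) = 19.458185
  x_2 = 1.817937 - 3.137990/19.458185 = 1.656669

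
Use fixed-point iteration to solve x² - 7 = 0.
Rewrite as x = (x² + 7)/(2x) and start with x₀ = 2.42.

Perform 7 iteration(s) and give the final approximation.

Equation: x² - 7 = 0
Fixed-point form: x = (x² + 7)/(2x)
x₀ = 2.42

x_1 = g(2.420000) = 2.656281
x_2 = g(2.656281) = 2.645772
x_3 = g(2.645772) = 2.645751
x_4 = g(2.645751) = 2.645751
x_5 = g(2.645751) = 2.645751
x_6 = g(2.645751) = 2.645751
x_7 = g(2.645751) = 2.645751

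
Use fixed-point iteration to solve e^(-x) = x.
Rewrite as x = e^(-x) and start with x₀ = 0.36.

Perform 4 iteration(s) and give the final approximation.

Equation: e^(-x) = x
Fixed-point form: x = e^(-x)
x₀ = 0.36

x_1 = g(0.360000) = 0.697676
x_2 = g(0.697676) = 0.497741
x_3 = g(0.497741) = 0.607903
x_4 = g(0.607903) = 0.544492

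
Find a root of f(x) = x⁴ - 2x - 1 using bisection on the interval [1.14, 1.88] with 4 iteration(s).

f(x) = x⁴ - 2x - 1
Initial interval: [1.14, 1.88]

Iteration 1:
  c_1 = (1.140000 + 1.880000)/2 = 1.510000
  f(c_1) = f(1.510000) = 1.178856
  f(a) × f(c) < 0, new interval: [1.140000, 1.510000]
Iteration 2:
  c_2 = (1.140000 + 1.510000)/2 = 1.325000
  f(c_2) = f(1.325000) = -0.567781
  f(a) × f(c) ≥ 0, new interval: [1.325000, 1.510000]
Iteration 3:
  c_3 = (1.325000 + 1.510000)/2 = 1.417500
  f(c_3) = f(1.417500) = 0.202312
  f(a) × f(c) < 0, new interval: [1.325000, 1.417500]
Iteration 4:
  c_4 = (1.325000 + 1.417500)/2 = 1.371250
  f(c_4) = f(1.371250) = -0.206872
  f(a) × f(c) ≥ 0, new interval: [1.371250, 1.417500]

After 4 iteration(s), the approximation is c_4 = 1.371250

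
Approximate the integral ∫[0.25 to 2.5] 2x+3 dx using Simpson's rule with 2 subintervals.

f(x) = 2x+3
a = 0.25, b = 2.5, n = 2
h = (b - a)/n = 1.125000

Simpson's rule: (h/3)[f(x₀) + 4f(x₁) + 2f(x₂) + ... + f(xₙ)]

x_0 = 0.2500, f(x_0) = 3.500000, coefficient = 1
x_1 = 1.3750, f(x_1) = 5.750000, coefficient = 4
x_2 = 2.5000, f(x_2) = 8.000000, coefficient = 1

I ≈ (1.125000/3) × 34.500000 = 12.937500
Exact value: 12.937500
Error: 0.000000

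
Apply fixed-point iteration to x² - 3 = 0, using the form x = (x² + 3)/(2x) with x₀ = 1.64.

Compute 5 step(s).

Equation: x² - 3 = 0
Fixed-point form: x = (x² + 3)/(2x)
x₀ = 1.64

x_1 = g(1.640000) = 1.734634
x_2 = g(1.734634) = 1.732053
x_3 = g(1.732053) = 1.732051
x_4 = g(1.732051) = 1.732051
x_5 = g(1.732051) = 1.732051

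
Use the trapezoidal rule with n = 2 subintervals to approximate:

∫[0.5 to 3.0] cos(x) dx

f(x) = cos(x)
a = 0.5, b = 3.0, n = 2
h = (b - a)/n = 1.250000

Trapezoidal rule: (h/2)[f(x₀) + 2f(x₁) + 2f(x₂) + ... + f(xₙ)]

x_0 = 0.5000, f(x_0) = 0.877583, coefficient = 1
x_1 = 1.7500, f(x_1) = -0.178246, coefficient = 2
x_2 = 3.0000, f(x_2) = -0.989992, coefficient = 1

I ≈ (1.250000/2) × -0.468902 = -0.293064
Exact value: -0.338306
Error: 0.045242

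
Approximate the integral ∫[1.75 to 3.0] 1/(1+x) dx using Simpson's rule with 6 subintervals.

f(x) = 1/(1+x)
a = 1.75, b = 3.0, n = 6
h = (b - a)/n = 0.208333

Simpson's rule: (h/3)[f(x₀) + 4f(x₁) + 2f(x₂) + ... + f(xₙ)]

x_0 = 1.7500, f(x_0) = 0.363636, coefficient = 1
x_1 = 1.9583, f(x_1) = 0.338028, coefficient = 4
x_2 = 2.1667, f(x_2) = 0.315789, coefficient = 2
x_3 = 2.3750, f(x_3) = 0.296296, coefficient = 4
x_4 = 2.5833, f(x_4) = 0.279070, coefficient = 2
x_5 = 2.7917, f(x_5) = 0.263736, coefficient = 4
x_6 = 3.0000, f(x_6) = 0.250000, coefficient = 1

I ≈ (0.208333/3) × 5.395598 = 0.374694
Exact value: 0.374693
Error: 0.000001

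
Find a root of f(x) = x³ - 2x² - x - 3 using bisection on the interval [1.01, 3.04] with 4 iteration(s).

f(x) = x³ - 2x² - x - 3
Initial interval: [1.01, 3.04]

Iteration 1:
  c_1 = (1.010000 + 3.040000)/2 = 2.025000
  f(c_1) = f(2.025000) = -4.922484
  f(a) × f(c) ≥ 0, new interval: [2.025000, 3.040000]
Iteration 2:
  c_2 = (2.025000 + 3.040000)/2 = 2.532500
  f(c_2) = f(2.532500) = -2.117281
  f(a) × f(c) ≥ 0, new interval: [2.532500, 3.040000]
Iteration 3:
  c_3 = (2.532500 + 3.040000)/2 = 2.786250
  f(c_3) = f(2.786250) = 0.317557
  f(a) × f(c) < 0, new interval: [2.532500, 2.786250]
Iteration 4:
  c_4 = (2.532500 + 2.786250)/2 = 2.659375
  f(c_4) = f(2.659375) = -0.996093
  f(a) × f(c) ≥ 0, new interval: [2.659375, 2.786250]

After 4 iteration(s), the approximation is c_4 = 2.659375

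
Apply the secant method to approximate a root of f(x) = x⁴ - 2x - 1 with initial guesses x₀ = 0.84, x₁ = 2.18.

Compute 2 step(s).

f(x) = x⁴ - 2x - 1
x₀ = 0.84, x₁ = 2.18

Secant formula: x_{n+1} = x_n - f(x_n)(x_n - x_{n-1})/(f(x_n) - f(x_{n-1}))

Iteration 1:
  f(0.840000) = -2.182129
  f(2.180000) = 17.225306
  x_2 = 2.180000 - 17.225306×(2.180000 - 0.840000)/(17.225306 - (-2.182129))
       = 0.990667
Iteration 2:
  f(2.180000) = 17.225306
  f(0.990667) = -2.018147
  x_3 = 0.990667 - (-2.018147)×(0.990667 - 2.180000)/(-2.018147 - 17.225306)
       = 1.115397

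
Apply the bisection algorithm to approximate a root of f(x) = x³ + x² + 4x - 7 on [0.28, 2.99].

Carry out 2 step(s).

f(x) = x³ + x² + 4x - 7
Initial interval: [0.28, 2.99]

Iteration 1:
  c_1 = (0.280000 + 2.990000)/2 = 1.635000
  f(c_1) = f(1.635000) = 6.583948
  f(a) × f(c) < 0, new interval: [0.280000, 1.635000]
Iteration 2:
  c_2 = (0.280000 + 1.635000)/2 = 0.957500
  f(c_2) = f(0.957500) = -1.375352
  f(a) × f(c) ≥ 0, new interval: [0.957500, 1.635000]

After 2 iteration(s), the approximation is c_2 = 0.957500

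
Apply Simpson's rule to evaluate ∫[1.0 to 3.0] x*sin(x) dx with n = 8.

f(x) = x*sin(x)
a = 1.0, b = 3.0, n = 8
h = (b - a)/n = 0.250000

Simpson's rule: (h/3)[f(x₀) + 4f(x₁) + 2f(x₂) + ... + f(xₙ)]

x_0 = 1.0000, f(x_0) = 0.841471, coefficient = 1
x_1 = 1.2500, f(x_1) = 1.186231, coefficient = 4
x_2 = 1.5000, f(x_2) = 1.496242, coefficient = 2
x_3 = 1.7500, f(x_3) = 1.721975, coefficient = 4
x_4 = 2.0000, f(x_4) = 1.818595, coefficient = 2
x_5 = 2.2500, f(x_5) = 1.750665, coefficient = 4
x_6 = 2.5000, f(x_6) = 1.496180, coefficient = 2
x_7 = 2.7500, f(x_7) = 1.049568, coefficient = 4
x_8 = 3.0000, f(x_8) = 0.423360, coefficient = 1

I ≈ (0.250000/3) × 33.720621 = 2.810052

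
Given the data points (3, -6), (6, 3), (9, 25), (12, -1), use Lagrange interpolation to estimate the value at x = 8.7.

Lagrange interpolation formula:
P(x) = Σ yᵢ × Lᵢ(x)
where Lᵢ(x) = Π_{j≠i} (x - xⱼ)/(xᵢ - xⱼ)

L_0(8.7) = (8.7 - 6)/(3 - 6) × (8.7 - 9)/(3 - 9) × (8.7 - 12)/(3 - 12) = -0.016500
L_1(8.7) = (8.7 - 3)/(6 - 3) × (8.7 - 9)/(6 - 9) × (8.7 - 12)/(6 - 12) = 0.104500
L_2(8.7) = (8.7 - 3)/(9 - 3) × (8.7 - 6)/(9 - 6) × (8.7 - 12)/(9 - 12) = 0.940500
L_3(8.7) = (8.7 - 3)/(12 - 3) × (8.7 - 6)/(12 - 6) × (8.7 - 9)/(12 - 9) = -0.028500

P(8.7) = (-6)×L_0(8.7) + 3×L_1(8.7) + 25×L_2(8.7) + (-1)×L_3(8.7)
P(8.7) = 23.953500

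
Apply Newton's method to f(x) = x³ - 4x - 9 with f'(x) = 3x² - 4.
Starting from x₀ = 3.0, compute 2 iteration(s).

f(x) = x³ - 4x - 9
f'(x) = 3x² - 4
x₀ = 3.0

Newton-Raphson formula: x_{n+1} = x_n - f(x_n)/f'(x_n)

Iteration 1:
  f(3.000000) = 6.000000
  f'(3.000000) = 23.000000
  x_1 = 3.000000 - 6.000000/23.000000 = 2.739130
Iteration 2:
  f(2.739130) = 0.594723
  f'(2.739130) = 18.508507
  x_2 = 2.739130 - 0.594723/18.508507 = 2.706998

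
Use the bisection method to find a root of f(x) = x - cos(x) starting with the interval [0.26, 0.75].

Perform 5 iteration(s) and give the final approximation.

f(x) = x - cos(x)
Initial interval: [0.26, 0.75]

Iteration 1:
  c_1 = (0.260000 + 0.750000)/2 = 0.505000
  f(c_1) = f(0.505000) = -0.370174
  f(a) × f(c) ≥ 0, new interval: [0.505000, 0.750000]
Iteration 2:
  c_2 = (0.505000 + 0.750000)/2 = 0.627500
  f(c_2) = f(0.627500) = -0.181998
  f(a) × f(c) ≥ 0, new interval: [0.627500, 0.750000]
Iteration 3:
  c_3 = (0.627500 + 0.750000)/2 = 0.688750
  f(c_3) = f(0.688750) = -0.083291
  f(a) × f(c) ≥ 0, new interval: [0.688750, 0.750000]
Iteration 4:
  c_4 = (0.688750 + 0.750000)/2 = 0.719375
  f(c_4) = f(0.719375) = -0.032843
  f(a) × f(c) ≥ 0, new interval: [0.719375, 0.750000]
Iteration 5:
  c_5 = (0.719375 + 0.750000)/2 = 0.734687
  f(c_5) = f(0.734687) = -0.007353
  f(a) × f(c) ≥ 0, new interval: [0.734687, 0.750000]

After 5 iteration(s), the approximation is c_5 = 0.734687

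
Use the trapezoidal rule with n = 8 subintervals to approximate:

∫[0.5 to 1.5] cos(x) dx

f(x) = cos(x)
a = 0.5, b = 1.5, n = 8
h = (b - a)/n = 0.125000

Trapezoidal rule: (h/2)[f(x₀) + 2f(x₁) + 2f(x₂) + ... + f(xₙ)]

x_0 = 0.5000, f(x_0) = 0.877583, coefficient = 1
x_1 = 0.6250, f(x_1) = 0.810963, coefficient = 2
x_2 = 0.7500, f(x_2) = 0.731689, coefficient = 2
x_3 = 0.8750, f(x_3) = 0.640997, coefficient = 2
x_4 = 1.0000, f(x_4) = 0.540302, coefficient = 2
x_5 = 1.1250, f(x_5) = 0.431177, coefficient = 2
x_6 = 1.2500, f(x_6) = 0.315322, coefficient = 2
x_7 = 1.3750, f(x_7) = 0.194548, coefficient = 2
x_8 = 1.5000, f(x_8) = 0.070737, coefficient = 1

I ≈ (0.125000/2) × 8.278315 = 0.517395
Exact value: 0.518069
Error: 0.000675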